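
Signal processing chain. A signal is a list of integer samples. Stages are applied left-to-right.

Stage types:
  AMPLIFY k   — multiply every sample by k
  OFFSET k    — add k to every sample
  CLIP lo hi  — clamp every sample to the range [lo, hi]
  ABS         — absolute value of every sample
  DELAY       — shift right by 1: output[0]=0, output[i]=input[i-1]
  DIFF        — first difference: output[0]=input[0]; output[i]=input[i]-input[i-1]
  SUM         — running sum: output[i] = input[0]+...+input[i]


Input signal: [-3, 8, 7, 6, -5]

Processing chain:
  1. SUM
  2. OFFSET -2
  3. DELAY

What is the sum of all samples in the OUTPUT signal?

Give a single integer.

Input: [-3, 8, 7, 6, -5]
Stage 1 (SUM): sum[0..0]=-3, sum[0..1]=5, sum[0..2]=12, sum[0..3]=18, sum[0..4]=13 -> [-3, 5, 12, 18, 13]
Stage 2 (OFFSET -2): -3+-2=-5, 5+-2=3, 12+-2=10, 18+-2=16, 13+-2=11 -> [-5, 3, 10, 16, 11]
Stage 3 (DELAY): [0, -5, 3, 10, 16] = [0, -5, 3, 10, 16] -> [0, -5, 3, 10, 16]
Output sum: 24

Answer: 24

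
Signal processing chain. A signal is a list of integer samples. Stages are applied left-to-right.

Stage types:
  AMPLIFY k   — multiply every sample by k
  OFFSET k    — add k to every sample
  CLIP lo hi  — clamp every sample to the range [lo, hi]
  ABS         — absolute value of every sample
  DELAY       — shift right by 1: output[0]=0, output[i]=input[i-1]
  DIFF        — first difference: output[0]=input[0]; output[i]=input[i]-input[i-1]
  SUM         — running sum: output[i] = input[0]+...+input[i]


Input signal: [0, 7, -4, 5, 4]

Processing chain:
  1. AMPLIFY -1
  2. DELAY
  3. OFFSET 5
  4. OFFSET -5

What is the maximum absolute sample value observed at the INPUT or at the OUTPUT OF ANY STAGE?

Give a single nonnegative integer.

Input: [0, 7, -4, 5, 4] (max |s|=7)
Stage 1 (AMPLIFY -1): 0*-1=0, 7*-1=-7, -4*-1=4, 5*-1=-5, 4*-1=-4 -> [0, -7, 4, -5, -4] (max |s|=7)
Stage 2 (DELAY): [0, 0, -7, 4, -5] = [0, 0, -7, 4, -5] -> [0, 0, -7, 4, -5] (max |s|=7)
Stage 3 (OFFSET 5): 0+5=5, 0+5=5, -7+5=-2, 4+5=9, -5+5=0 -> [5, 5, -2, 9, 0] (max |s|=9)
Stage 4 (OFFSET -5): 5+-5=0, 5+-5=0, -2+-5=-7, 9+-5=4, 0+-5=-5 -> [0, 0, -7, 4, -5] (max |s|=7)
Overall max amplitude: 9

Answer: 9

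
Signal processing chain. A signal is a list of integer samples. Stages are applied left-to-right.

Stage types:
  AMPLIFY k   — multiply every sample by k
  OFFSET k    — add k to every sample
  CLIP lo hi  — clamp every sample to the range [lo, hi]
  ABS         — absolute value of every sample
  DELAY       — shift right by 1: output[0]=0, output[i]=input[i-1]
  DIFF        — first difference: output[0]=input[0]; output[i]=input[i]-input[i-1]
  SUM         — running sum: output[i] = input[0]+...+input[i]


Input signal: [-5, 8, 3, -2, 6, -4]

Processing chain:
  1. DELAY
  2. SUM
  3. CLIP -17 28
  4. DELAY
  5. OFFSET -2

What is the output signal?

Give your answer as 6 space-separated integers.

Answer: -2 -2 -7 1 4 2

Derivation:
Input: [-5, 8, 3, -2, 6, -4]
Stage 1 (DELAY): [0, -5, 8, 3, -2, 6] = [0, -5, 8, 3, -2, 6] -> [0, -5, 8, 3, -2, 6]
Stage 2 (SUM): sum[0..0]=0, sum[0..1]=-5, sum[0..2]=3, sum[0..3]=6, sum[0..4]=4, sum[0..5]=10 -> [0, -5, 3, 6, 4, 10]
Stage 3 (CLIP -17 28): clip(0,-17,28)=0, clip(-5,-17,28)=-5, clip(3,-17,28)=3, clip(6,-17,28)=6, clip(4,-17,28)=4, clip(10,-17,28)=10 -> [0, -5, 3, 6, 4, 10]
Stage 4 (DELAY): [0, 0, -5, 3, 6, 4] = [0, 0, -5, 3, 6, 4] -> [0, 0, -5, 3, 6, 4]
Stage 5 (OFFSET -2): 0+-2=-2, 0+-2=-2, -5+-2=-7, 3+-2=1, 6+-2=4, 4+-2=2 -> [-2, -2, -7, 1, 4, 2]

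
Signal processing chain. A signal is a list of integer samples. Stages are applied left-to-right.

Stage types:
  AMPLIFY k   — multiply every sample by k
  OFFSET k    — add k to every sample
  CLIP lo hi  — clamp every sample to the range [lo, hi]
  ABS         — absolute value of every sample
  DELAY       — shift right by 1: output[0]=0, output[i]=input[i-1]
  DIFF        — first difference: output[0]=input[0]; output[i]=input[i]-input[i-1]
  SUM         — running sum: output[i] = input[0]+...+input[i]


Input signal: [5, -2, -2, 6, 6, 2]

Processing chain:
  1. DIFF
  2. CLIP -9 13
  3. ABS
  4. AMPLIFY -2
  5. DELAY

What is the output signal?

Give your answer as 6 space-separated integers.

Answer: 0 -10 -14 0 -16 0

Derivation:
Input: [5, -2, -2, 6, 6, 2]
Stage 1 (DIFF): s[0]=5, -2-5=-7, -2--2=0, 6--2=8, 6-6=0, 2-6=-4 -> [5, -7, 0, 8, 0, -4]
Stage 2 (CLIP -9 13): clip(5,-9,13)=5, clip(-7,-9,13)=-7, clip(0,-9,13)=0, clip(8,-9,13)=8, clip(0,-9,13)=0, clip(-4,-9,13)=-4 -> [5, -7, 0, 8, 0, -4]
Stage 3 (ABS): |5|=5, |-7|=7, |0|=0, |8|=8, |0|=0, |-4|=4 -> [5, 7, 0, 8, 0, 4]
Stage 4 (AMPLIFY -2): 5*-2=-10, 7*-2=-14, 0*-2=0, 8*-2=-16, 0*-2=0, 4*-2=-8 -> [-10, -14, 0, -16, 0, -8]
Stage 5 (DELAY): [0, -10, -14, 0, -16, 0] = [0, -10, -14, 0, -16, 0] -> [0, -10, -14, 0, -16, 0]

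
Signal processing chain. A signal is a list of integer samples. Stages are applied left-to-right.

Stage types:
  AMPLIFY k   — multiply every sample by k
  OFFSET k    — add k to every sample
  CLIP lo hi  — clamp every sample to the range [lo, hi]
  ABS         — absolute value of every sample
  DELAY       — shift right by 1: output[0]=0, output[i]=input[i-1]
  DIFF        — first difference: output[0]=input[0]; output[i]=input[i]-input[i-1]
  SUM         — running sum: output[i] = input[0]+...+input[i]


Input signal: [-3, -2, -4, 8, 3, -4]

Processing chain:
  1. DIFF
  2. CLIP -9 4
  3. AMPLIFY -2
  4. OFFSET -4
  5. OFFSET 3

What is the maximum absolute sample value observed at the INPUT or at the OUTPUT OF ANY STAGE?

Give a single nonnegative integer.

Answer: 14

Derivation:
Input: [-3, -2, -4, 8, 3, -4] (max |s|=8)
Stage 1 (DIFF): s[0]=-3, -2--3=1, -4--2=-2, 8--4=12, 3-8=-5, -4-3=-7 -> [-3, 1, -2, 12, -5, -7] (max |s|=12)
Stage 2 (CLIP -9 4): clip(-3,-9,4)=-3, clip(1,-9,4)=1, clip(-2,-9,4)=-2, clip(12,-9,4)=4, clip(-5,-9,4)=-5, clip(-7,-9,4)=-7 -> [-3, 1, -2, 4, -5, -7] (max |s|=7)
Stage 3 (AMPLIFY -2): -3*-2=6, 1*-2=-2, -2*-2=4, 4*-2=-8, -5*-2=10, -7*-2=14 -> [6, -2, 4, -8, 10, 14] (max |s|=14)
Stage 4 (OFFSET -4): 6+-4=2, -2+-4=-6, 4+-4=0, -8+-4=-12, 10+-4=6, 14+-4=10 -> [2, -6, 0, -12, 6, 10] (max |s|=12)
Stage 5 (OFFSET 3): 2+3=5, -6+3=-3, 0+3=3, -12+3=-9, 6+3=9, 10+3=13 -> [5, -3, 3, -9, 9, 13] (max |s|=13)
Overall max amplitude: 14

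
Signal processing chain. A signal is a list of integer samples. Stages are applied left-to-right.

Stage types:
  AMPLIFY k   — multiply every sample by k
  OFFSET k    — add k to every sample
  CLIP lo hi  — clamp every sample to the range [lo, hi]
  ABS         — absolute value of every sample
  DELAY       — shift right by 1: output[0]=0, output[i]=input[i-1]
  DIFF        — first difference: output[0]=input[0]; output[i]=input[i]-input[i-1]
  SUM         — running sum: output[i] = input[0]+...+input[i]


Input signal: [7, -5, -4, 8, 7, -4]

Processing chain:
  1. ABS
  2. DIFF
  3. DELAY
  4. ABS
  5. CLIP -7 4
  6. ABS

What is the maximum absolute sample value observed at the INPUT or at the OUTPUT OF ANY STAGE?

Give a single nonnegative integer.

Answer: 8

Derivation:
Input: [7, -5, -4, 8, 7, -4] (max |s|=8)
Stage 1 (ABS): |7|=7, |-5|=5, |-4|=4, |8|=8, |7|=7, |-4|=4 -> [7, 5, 4, 8, 7, 4] (max |s|=8)
Stage 2 (DIFF): s[0]=7, 5-7=-2, 4-5=-1, 8-4=4, 7-8=-1, 4-7=-3 -> [7, -2, -1, 4, -1, -3] (max |s|=7)
Stage 3 (DELAY): [0, 7, -2, -1, 4, -1] = [0, 7, -2, -1, 4, -1] -> [0, 7, -2, -1, 4, -1] (max |s|=7)
Stage 4 (ABS): |0|=0, |7|=7, |-2|=2, |-1|=1, |4|=4, |-1|=1 -> [0, 7, 2, 1, 4, 1] (max |s|=7)
Stage 5 (CLIP -7 4): clip(0,-7,4)=0, clip(7,-7,4)=4, clip(2,-7,4)=2, clip(1,-7,4)=1, clip(4,-7,4)=4, clip(1,-7,4)=1 -> [0, 4, 2, 1, 4, 1] (max |s|=4)
Stage 6 (ABS): |0|=0, |4|=4, |2|=2, |1|=1, |4|=4, |1|=1 -> [0, 4, 2, 1, 4, 1] (max |s|=4)
Overall max amplitude: 8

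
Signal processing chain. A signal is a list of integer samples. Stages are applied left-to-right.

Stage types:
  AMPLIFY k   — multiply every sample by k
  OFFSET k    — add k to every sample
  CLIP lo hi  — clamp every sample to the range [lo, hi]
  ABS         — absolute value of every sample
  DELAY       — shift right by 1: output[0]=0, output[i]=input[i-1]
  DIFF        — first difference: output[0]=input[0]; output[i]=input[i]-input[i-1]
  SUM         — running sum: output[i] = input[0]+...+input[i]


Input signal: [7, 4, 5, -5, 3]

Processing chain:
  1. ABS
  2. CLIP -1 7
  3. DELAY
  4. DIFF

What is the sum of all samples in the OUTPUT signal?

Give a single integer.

Answer: 5

Derivation:
Input: [7, 4, 5, -5, 3]
Stage 1 (ABS): |7|=7, |4|=4, |5|=5, |-5|=5, |3|=3 -> [7, 4, 5, 5, 3]
Stage 2 (CLIP -1 7): clip(7,-1,7)=7, clip(4,-1,7)=4, clip(5,-1,7)=5, clip(5,-1,7)=5, clip(3,-1,7)=3 -> [7, 4, 5, 5, 3]
Stage 3 (DELAY): [0, 7, 4, 5, 5] = [0, 7, 4, 5, 5] -> [0, 7, 4, 5, 5]
Stage 4 (DIFF): s[0]=0, 7-0=7, 4-7=-3, 5-4=1, 5-5=0 -> [0, 7, -3, 1, 0]
Output sum: 5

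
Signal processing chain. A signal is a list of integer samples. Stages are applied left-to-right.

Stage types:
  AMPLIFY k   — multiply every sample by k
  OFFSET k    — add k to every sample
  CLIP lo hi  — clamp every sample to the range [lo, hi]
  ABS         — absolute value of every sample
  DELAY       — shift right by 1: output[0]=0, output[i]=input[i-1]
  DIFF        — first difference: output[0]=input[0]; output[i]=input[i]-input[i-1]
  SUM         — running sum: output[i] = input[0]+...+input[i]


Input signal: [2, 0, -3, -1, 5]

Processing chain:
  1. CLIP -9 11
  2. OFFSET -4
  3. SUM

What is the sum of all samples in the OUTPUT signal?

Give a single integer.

Answer: -56

Derivation:
Input: [2, 0, -3, -1, 5]
Stage 1 (CLIP -9 11): clip(2,-9,11)=2, clip(0,-9,11)=0, clip(-3,-9,11)=-3, clip(-1,-9,11)=-1, clip(5,-9,11)=5 -> [2, 0, -3, -1, 5]
Stage 2 (OFFSET -4): 2+-4=-2, 0+-4=-4, -3+-4=-7, -1+-4=-5, 5+-4=1 -> [-2, -4, -7, -5, 1]
Stage 3 (SUM): sum[0..0]=-2, sum[0..1]=-6, sum[0..2]=-13, sum[0..3]=-18, sum[0..4]=-17 -> [-2, -6, -13, -18, -17]
Output sum: -56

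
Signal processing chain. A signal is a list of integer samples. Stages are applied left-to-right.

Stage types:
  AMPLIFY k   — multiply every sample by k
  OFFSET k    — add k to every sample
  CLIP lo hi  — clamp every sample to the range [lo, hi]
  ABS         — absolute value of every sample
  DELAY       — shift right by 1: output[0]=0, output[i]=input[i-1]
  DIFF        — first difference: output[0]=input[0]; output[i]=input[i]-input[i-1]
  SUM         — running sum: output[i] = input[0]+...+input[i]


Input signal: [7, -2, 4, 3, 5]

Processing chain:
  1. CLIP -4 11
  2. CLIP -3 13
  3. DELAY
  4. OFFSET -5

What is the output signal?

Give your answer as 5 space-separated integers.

Input: [7, -2, 4, 3, 5]
Stage 1 (CLIP -4 11): clip(7,-4,11)=7, clip(-2,-4,11)=-2, clip(4,-4,11)=4, clip(3,-4,11)=3, clip(5,-4,11)=5 -> [7, -2, 4, 3, 5]
Stage 2 (CLIP -3 13): clip(7,-3,13)=7, clip(-2,-3,13)=-2, clip(4,-3,13)=4, clip(3,-3,13)=3, clip(5,-3,13)=5 -> [7, -2, 4, 3, 5]
Stage 3 (DELAY): [0, 7, -2, 4, 3] = [0, 7, -2, 4, 3] -> [0, 7, -2, 4, 3]
Stage 4 (OFFSET -5): 0+-5=-5, 7+-5=2, -2+-5=-7, 4+-5=-1, 3+-5=-2 -> [-5, 2, -7, -1, -2]

Answer: -5 2 -7 -1 -2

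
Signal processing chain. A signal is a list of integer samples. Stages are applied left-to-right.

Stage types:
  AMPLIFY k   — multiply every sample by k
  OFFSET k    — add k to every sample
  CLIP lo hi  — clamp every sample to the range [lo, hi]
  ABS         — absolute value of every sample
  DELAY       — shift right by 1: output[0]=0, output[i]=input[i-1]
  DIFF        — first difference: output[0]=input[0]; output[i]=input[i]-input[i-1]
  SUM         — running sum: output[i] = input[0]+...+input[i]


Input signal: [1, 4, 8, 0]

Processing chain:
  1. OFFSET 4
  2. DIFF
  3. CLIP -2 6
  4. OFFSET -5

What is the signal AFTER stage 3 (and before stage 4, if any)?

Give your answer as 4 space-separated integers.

Answer: 5 3 4 -2

Derivation:
Input: [1, 4, 8, 0]
Stage 1 (OFFSET 4): 1+4=5, 4+4=8, 8+4=12, 0+4=4 -> [5, 8, 12, 4]
Stage 2 (DIFF): s[0]=5, 8-5=3, 12-8=4, 4-12=-8 -> [5, 3, 4, -8]
Stage 3 (CLIP -2 6): clip(5,-2,6)=5, clip(3,-2,6)=3, clip(4,-2,6)=4, clip(-8,-2,6)=-2 -> [5, 3, 4, -2]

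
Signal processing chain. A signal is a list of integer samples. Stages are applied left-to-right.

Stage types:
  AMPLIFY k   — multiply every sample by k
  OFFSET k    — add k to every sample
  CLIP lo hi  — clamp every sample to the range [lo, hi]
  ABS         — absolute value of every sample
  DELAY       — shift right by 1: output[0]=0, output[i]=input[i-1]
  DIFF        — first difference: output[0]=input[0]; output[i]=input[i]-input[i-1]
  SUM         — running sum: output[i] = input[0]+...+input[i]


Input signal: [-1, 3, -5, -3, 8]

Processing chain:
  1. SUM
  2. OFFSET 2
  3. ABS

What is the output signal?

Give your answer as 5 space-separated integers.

Answer: 1 4 1 4 4

Derivation:
Input: [-1, 3, -5, -3, 8]
Stage 1 (SUM): sum[0..0]=-1, sum[0..1]=2, sum[0..2]=-3, sum[0..3]=-6, sum[0..4]=2 -> [-1, 2, -3, -6, 2]
Stage 2 (OFFSET 2): -1+2=1, 2+2=4, -3+2=-1, -6+2=-4, 2+2=4 -> [1, 4, -1, -4, 4]
Stage 3 (ABS): |1|=1, |4|=4, |-1|=1, |-4|=4, |4|=4 -> [1, 4, 1, 4, 4]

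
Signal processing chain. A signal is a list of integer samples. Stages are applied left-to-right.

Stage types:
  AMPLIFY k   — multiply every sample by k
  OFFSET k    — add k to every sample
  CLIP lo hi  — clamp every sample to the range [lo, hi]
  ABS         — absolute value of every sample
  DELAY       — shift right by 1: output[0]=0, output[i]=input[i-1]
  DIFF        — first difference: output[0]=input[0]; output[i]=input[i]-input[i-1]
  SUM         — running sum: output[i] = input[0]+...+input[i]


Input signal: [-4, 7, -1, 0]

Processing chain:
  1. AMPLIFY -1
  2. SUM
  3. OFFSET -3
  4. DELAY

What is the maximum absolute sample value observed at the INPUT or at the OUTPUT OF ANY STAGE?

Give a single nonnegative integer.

Input: [-4, 7, -1, 0] (max |s|=7)
Stage 1 (AMPLIFY -1): -4*-1=4, 7*-1=-7, -1*-1=1, 0*-1=0 -> [4, -7, 1, 0] (max |s|=7)
Stage 2 (SUM): sum[0..0]=4, sum[0..1]=-3, sum[0..2]=-2, sum[0..3]=-2 -> [4, -3, -2, -2] (max |s|=4)
Stage 3 (OFFSET -3): 4+-3=1, -3+-3=-6, -2+-3=-5, -2+-3=-5 -> [1, -6, -5, -5] (max |s|=6)
Stage 4 (DELAY): [0, 1, -6, -5] = [0, 1, -6, -5] -> [0, 1, -6, -5] (max |s|=6)
Overall max amplitude: 7

Answer: 7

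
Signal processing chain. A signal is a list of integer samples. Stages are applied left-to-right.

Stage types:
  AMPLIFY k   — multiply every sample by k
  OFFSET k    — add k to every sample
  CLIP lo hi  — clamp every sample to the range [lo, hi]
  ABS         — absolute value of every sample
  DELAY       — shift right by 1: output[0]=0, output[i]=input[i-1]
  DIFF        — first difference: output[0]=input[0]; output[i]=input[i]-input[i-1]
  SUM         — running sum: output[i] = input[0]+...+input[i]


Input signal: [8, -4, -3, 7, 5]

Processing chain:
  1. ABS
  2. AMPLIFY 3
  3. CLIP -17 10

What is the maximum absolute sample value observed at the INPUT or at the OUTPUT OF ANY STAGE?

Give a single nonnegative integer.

Answer: 24

Derivation:
Input: [8, -4, -3, 7, 5] (max |s|=8)
Stage 1 (ABS): |8|=8, |-4|=4, |-3|=3, |7|=7, |5|=5 -> [8, 4, 3, 7, 5] (max |s|=8)
Stage 2 (AMPLIFY 3): 8*3=24, 4*3=12, 3*3=9, 7*3=21, 5*3=15 -> [24, 12, 9, 21, 15] (max |s|=24)
Stage 3 (CLIP -17 10): clip(24,-17,10)=10, clip(12,-17,10)=10, clip(9,-17,10)=9, clip(21,-17,10)=10, clip(15,-17,10)=10 -> [10, 10, 9, 10, 10] (max |s|=10)
Overall max amplitude: 24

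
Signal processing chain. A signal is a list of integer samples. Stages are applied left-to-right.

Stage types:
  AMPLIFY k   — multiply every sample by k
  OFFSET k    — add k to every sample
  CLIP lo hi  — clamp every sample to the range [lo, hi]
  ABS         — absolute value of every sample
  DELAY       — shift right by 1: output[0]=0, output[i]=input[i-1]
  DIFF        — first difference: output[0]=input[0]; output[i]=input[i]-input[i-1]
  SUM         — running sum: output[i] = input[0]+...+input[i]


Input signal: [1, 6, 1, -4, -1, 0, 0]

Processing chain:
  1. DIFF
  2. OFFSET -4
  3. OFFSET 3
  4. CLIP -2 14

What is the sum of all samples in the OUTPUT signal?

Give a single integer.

Input: [1, 6, 1, -4, -1, 0, 0]
Stage 1 (DIFF): s[0]=1, 6-1=5, 1-6=-5, -4-1=-5, -1--4=3, 0--1=1, 0-0=0 -> [1, 5, -5, -5, 3, 1, 0]
Stage 2 (OFFSET -4): 1+-4=-3, 5+-4=1, -5+-4=-9, -5+-4=-9, 3+-4=-1, 1+-4=-3, 0+-4=-4 -> [-3, 1, -9, -9, -1, -3, -4]
Stage 3 (OFFSET 3): -3+3=0, 1+3=4, -9+3=-6, -9+3=-6, -1+3=2, -3+3=0, -4+3=-1 -> [0, 4, -6, -6, 2, 0, -1]
Stage 4 (CLIP -2 14): clip(0,-2,14)=0, clip(4,-2,14)=4, clip(-6,-2,14)=-2, clip(-6,-2,14)=-2, clip(2,-2,14)=2, clip(0,-2,14)=0, clip(-1,-2,14)=-1 -> [0, 4, -2, -2, 2, 0, -1]
Output sum: 1

Answer: 1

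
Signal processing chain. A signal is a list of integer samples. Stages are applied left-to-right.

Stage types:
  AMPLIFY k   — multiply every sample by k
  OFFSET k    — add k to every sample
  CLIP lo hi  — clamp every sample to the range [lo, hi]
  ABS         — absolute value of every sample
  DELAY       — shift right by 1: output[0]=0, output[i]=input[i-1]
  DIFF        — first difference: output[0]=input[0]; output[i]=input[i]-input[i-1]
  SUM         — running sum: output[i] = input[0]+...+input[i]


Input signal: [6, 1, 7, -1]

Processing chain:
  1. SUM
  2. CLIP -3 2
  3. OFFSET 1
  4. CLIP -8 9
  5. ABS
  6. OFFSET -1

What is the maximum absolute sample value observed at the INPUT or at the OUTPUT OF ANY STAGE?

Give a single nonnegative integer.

Answer: 14

Derivation:
Input: [6, 1, 7, -1] (max |s|=7)
Stage 1 (SUM): sum[0..0]=6, sum[0..1]=7, sum[0..2]=14, sum[0..3]=13 -> [6, 7, 14, 13] (max |s|=14)
Stage 2 (CLIP -3 2): clip(6,-3,2)=2, clip(7,-3,2)=2, clip(14,-3,2)=2, clip(13,-3,2)=2 -> [2, 2, 2, 2] (max |s|=2)
Stage 3 (OFFSET 1): 2+1=3, 2+1=3, 2+1=3, 2+1=3 -> [3, 3, 3, 3] (max |s|=3)
Stage 4 (CLIP -8 9): clip(3,-8,9)=3, clip(3,-8,9)=3, clip(3,-8,9)=3, clip(3,-8,9)=3 -> [3, 3, 3, 3] (max |s|=3)
Stage 5 (ABS): |3|=3, |3|=3, |3|=3, |3|=3 -> [3, 3, 3, 3] (max |s|=3)
Stage 6 (OFFSET -1): 3+-1=2, 3+-1=2, 3+-1=2, 3+-1=2 -> [2, 2, 2, 2] (max |s|=2)
Overall max amplitude: 14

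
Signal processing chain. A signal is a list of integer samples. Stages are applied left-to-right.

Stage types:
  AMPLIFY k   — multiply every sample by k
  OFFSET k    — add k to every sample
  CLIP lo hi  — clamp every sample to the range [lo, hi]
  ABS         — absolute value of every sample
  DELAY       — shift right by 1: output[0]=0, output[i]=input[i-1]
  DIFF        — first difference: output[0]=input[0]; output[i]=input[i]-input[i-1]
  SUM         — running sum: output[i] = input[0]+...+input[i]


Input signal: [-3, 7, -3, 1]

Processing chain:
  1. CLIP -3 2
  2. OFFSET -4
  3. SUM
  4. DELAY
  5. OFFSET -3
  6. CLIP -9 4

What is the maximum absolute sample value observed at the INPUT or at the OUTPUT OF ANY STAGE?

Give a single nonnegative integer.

Input: [-3, 7, -3, 1] (max |s|=7)
Stage 1 (CLIP -3 2): clip(-3,-3,2)=-3, clip(7,-3,2)=2, clip(-3,-3,2)=-3, clip(1,-3,2)=1 -> [-3, 2, -3, 1] (max |s|=3)
Stage 2 (OFFSET -4): -3+-4=-7, 2+-4=-2, -3+-4=-7, 1+-4=-3 -> [-7, -2, -7, -3] (max |s|=7)
Stage 3 (SUM): sum[0..0]=-7, sum[0..1]=-9, sum[0..2]=-16, sum[0..3]=-19 -> [-7, -9, -16, -19] (max |s|=19)
Stage 4 (DELAY): [0, -7, -9, -16] = [0, -7, -9, -16] -> [0, -7, -9, -16] (max |s|=16)
Stage 5 (OFFSET -3): 0+-3=-3, -7+-3=-10, -9+-3=-12, -16+-3=-19 -> [-3, -10, -12, -19] (max |s|=19)
Stage 6 (CLIP -9 4): clip(-3,-9,4)=-3, clip(-10,-9,4)=-9, clip(-12,-9,4)=-9, clip(-19,-9,4)=-9 -> [-3, -9, -9, -9] (max |s|=9)
Overall max amplitude: 19

Answer: 19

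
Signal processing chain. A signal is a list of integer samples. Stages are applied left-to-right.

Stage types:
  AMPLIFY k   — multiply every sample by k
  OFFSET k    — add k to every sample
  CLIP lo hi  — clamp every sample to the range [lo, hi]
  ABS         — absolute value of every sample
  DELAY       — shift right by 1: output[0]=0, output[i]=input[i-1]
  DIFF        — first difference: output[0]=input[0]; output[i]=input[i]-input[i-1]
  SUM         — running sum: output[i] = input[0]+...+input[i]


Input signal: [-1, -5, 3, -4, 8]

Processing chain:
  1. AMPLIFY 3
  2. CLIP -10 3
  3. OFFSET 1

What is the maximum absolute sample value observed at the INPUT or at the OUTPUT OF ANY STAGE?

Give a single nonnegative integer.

Answer: 24

Derivation:
Input: [-1, -5, 3, -4, 8] (max |s|=8)
Stage 1 (AMPLIFY 3): -1*3=-3, -5*3=-15, 3*3=9, -4*3=-12, 8*3=24 -> [-3, -15, 9, -12, 24] (max |s|=24)
Stage 2 (CLIP -10 3): clip(-3,-10,3)=-3, clip(-15,-10,3)=-10, clip(9,-10,3)=3, clip(-12,-10,3)=-10, clip(24,-10,3)=3 -> [-3, -10, 3, -10, 3] (max |s|=10)
Stage 3 (OFFSET 1): -3+1=-2, -10+1=-9, 3+1=4, -10+1=-9, 3+1=4 -> [-2, -9, 4, -9, 4] (max |s|=9)
Overall max amplitude: 24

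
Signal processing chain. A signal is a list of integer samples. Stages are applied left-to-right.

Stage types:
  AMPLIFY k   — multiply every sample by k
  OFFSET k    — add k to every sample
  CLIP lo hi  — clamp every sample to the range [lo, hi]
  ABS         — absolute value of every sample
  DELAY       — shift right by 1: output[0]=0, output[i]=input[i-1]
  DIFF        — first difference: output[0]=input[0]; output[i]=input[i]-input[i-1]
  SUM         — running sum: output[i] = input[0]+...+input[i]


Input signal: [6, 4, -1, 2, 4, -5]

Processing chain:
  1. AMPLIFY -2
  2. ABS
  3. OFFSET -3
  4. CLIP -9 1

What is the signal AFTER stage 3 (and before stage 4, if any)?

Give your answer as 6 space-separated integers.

Answer: 9 5 -1 1 5 7

Derivation:
Input: [6, 4, -1, 2, 4, -5]
Stage 1 (AMPLIFY -2): 6*-2=-12, 4*-2=-8, -1*-2=2, 2*-2=-4, 4*-2=-8, -5*-2=10 -> [-12, -8, 2, -4, -8, 10]
Stage 2 (ABS): |-12|=12, |-8|=8, |2|=2, |-4|=4, |-8|=8, |10|=10 -> [12, 8, 2, 4, 8, 10]
Stage 3 (OFFSET -3): 12+-3=9, 8+-3=5, 2+-3=-1, 4+-3=1, 8+-3=5, 10+-3=7 -> [9, 5, -1, 1, 5, 7]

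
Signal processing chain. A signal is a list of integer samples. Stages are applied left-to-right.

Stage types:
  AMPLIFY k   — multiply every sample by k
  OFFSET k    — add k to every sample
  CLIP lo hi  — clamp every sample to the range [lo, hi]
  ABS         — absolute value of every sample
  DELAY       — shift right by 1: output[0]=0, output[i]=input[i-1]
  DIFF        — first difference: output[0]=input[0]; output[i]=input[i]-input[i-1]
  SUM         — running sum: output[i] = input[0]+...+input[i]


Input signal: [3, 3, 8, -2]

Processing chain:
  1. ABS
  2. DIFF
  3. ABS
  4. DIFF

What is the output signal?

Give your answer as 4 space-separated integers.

Input: [3, 3, 8, -2]
Stage 1 (ABS): |3|=3, |3|=3, |8|=8, |-2|=2 -> [3, 3, 8, 2]
Stage 2 (DIFF): s[0]=3, 3-3=0, 8-3=5, 2-8=-6 -> [3, 0, 5, -6]
Stage 3 (ABS): |3|=3, |0|=0, |5|=5, |-6|=6 -> [3, 0, 5, 6]
Stage 4 (DIFF): s[0]=3, 0-3=-3, 5-0=5, 6-5=1 -> [3, -3, 5, 1]

Answer: 3 -3 5 1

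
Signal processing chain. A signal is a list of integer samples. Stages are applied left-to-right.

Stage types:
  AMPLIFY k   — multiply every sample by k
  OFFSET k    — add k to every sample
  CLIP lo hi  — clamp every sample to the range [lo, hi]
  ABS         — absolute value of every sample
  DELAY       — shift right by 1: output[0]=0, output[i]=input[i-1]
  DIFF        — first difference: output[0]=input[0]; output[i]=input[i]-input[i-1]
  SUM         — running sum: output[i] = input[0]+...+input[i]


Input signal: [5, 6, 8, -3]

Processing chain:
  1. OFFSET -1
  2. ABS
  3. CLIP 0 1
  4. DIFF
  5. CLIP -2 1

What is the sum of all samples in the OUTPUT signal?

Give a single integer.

Answer: 1

Derivation:
Input: [5, 6, 8, -3]
Stage 1 (OFFSET -1): 5+-1=4, 6+-1=5, 8+-1=7, -3+-1=-4 -> [4, 5, 7, -4]
Stage 2 (ABS): |4|=4, |5|=5, |7|=7, |-4|=4 -> [4, 5, 7, 4]
Stage 3 (CLIP 0 1): clip(4,0,1)=1, clip(5,0,1)=1, clip(7,0,1)=1, clip(4,0,1)=1 -> [1, 1, 1, 1]
Stage 4 (DIFF): s[0]=1, 1-1=0, 1-1=0, 1-1=0 -> [1, 0, 0, 0]
Stage 5 (CLIP -2 1): clip(1,-2,1)=1, clip(0,-2,1)=0, clip(0,-2,1)=0, clip(0,-2,1)=0 -> [1, 0, 0, 0]
Output sum: 1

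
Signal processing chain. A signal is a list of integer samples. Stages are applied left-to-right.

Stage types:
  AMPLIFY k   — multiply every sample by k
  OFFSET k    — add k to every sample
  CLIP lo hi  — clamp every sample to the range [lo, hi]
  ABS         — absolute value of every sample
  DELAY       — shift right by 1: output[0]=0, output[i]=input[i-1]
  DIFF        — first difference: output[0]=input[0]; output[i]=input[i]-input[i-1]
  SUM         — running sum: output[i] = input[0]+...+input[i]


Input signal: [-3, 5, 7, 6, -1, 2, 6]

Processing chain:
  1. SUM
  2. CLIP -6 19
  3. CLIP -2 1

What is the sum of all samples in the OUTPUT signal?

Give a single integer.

Answer: 4

Derivation:
Input: [-3, 5, 7, 6, -1, 2, 6]
Stage 1 (SUM): sum[0..0]=-3, sum[0..1]=2, sum[0..2]=9, sum[0..3]=15, sum[0..4]=14, sum[0..5]=16, sum[0..6]=22 -> [-3, 2, 9, 15, 14, 16, 22]
Stage 2 (CLIP -6 19): clip(-3,-6,19)=-3, clip(2,-6,19)=2, clip(9,-6,19)=9, clip(15,-6,19)=15, clip(14,-6,19)=14, clip(16,-6,19)=16, clip(22,-6,19)=19 -> [-3, 2, 9, 15, 14, 16, 19]
Stage 3 (CLIP -2 1): clip(-3,-2,1)=-2, clip(2,-2,1)=1, clip(9,-2,1)=1, clip(15,-2,1)=1, clip(14,-2,1)=1, clip(16,-2,1)=1, clip(19,-2,1)=1 -> [-2, 1, 1, 1, 1, 1, 1]
Output sum: 4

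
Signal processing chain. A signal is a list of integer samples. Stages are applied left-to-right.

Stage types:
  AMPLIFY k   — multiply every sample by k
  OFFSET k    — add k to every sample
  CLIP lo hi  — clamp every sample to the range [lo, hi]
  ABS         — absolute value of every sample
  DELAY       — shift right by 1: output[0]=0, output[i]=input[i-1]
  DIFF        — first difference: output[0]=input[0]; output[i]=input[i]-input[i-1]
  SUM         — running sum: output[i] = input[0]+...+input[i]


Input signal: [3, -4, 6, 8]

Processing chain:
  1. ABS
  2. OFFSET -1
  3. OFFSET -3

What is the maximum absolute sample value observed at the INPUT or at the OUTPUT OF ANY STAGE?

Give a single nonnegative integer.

Input: [3, -4, 6, 8] (max |s|=8)
Stage 1 (ABS): |3|=3, |-4|=4, |6|=6, |8|=8 -> [3, 4, 6, 8] (max |s|=8)
Stage 2 (OFFSET -1): 3+-1=2, 4+-1=3, 6+-1=5, 8+-1=7 -> [2, 3, 5, 7] (max |s|=7)
Stage 3 (OFFSET -3): 2+-3=-1, 3+-3=0, 5+-3=2, 7+-3=4 -> [-1, 0, 2, 4] (max |s|=4)
Overall max amplitude: 8

Answer: 8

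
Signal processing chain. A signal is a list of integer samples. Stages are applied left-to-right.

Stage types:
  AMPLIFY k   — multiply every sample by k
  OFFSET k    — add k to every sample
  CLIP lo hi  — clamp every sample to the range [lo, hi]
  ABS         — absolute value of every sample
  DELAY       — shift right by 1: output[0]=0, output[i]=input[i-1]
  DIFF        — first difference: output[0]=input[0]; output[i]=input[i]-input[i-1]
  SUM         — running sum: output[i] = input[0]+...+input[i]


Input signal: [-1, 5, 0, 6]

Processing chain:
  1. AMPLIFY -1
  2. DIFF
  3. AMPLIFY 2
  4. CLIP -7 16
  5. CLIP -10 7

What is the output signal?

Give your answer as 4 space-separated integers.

Input: [-1, 5, 0, 6]
Stage 1 (AMPLIFY -1): -1*-1=1, 5*-1=-5, 0*-1=0, 6*-1=-6 -> [1, -5, 0, -6]
Stage 2 (DIFF): s[0]=1, -5-1=-6, 0--5=5, -6-0=-6 -> [1, -6, 5, -6]
Stage 3 (AMPLIFY 2): 1*2=2, -6*2=-12, 5*2=10, -6*2=-12 -> [2, -12, 10, -12]
Stage 4 (CLIP -7 16): clip(2,-7,16)=2, clip(-12,-7,16)=-7, clip(10,-7,16)=10, clip(-12,-7,16)=-7 -> [2, -7, 10, -7]
Stage 5 (CLIP -10 7): clip(2,-10,7)=2, clip(-7,-10,7)=-7, clip(10,-10,7)=7, clip(-7,-10,7)=-7 -> [2, -7, 7, -7]

Answer: 2 -7 7 -7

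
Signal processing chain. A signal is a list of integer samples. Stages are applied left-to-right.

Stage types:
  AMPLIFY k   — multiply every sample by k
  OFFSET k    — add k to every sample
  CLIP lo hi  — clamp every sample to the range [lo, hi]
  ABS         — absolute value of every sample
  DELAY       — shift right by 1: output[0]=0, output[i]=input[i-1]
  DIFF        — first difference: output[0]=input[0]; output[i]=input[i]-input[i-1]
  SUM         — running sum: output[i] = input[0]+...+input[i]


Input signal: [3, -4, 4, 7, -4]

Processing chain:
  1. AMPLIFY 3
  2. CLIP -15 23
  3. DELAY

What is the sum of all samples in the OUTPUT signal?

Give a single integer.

Input: [3, -4, 4, 7, -4]
Stage 1 (AMPLIFY 3): 3*3=9, -4*3=-12, 4*3=12, 7*3=21, -4*3=-12 -> [9, -12, 12, 21, -12]
Stage 2 (CLIP -15 23): clip(9,-15,23)=9, clip(-12,-15,23)=-12, clip(12,-15,23)=12, clip(21,-15,23)=21, clip(-12,-15,23)=-12 -> [9, -12, 12, 21, -12]
Stage 3 (DELAY): [0, 9, -12, 12, 21] = [0, 9, -12, 12, 21] -> [0, 9, -12, 12, 21]
Output sum: 30

Answer: 30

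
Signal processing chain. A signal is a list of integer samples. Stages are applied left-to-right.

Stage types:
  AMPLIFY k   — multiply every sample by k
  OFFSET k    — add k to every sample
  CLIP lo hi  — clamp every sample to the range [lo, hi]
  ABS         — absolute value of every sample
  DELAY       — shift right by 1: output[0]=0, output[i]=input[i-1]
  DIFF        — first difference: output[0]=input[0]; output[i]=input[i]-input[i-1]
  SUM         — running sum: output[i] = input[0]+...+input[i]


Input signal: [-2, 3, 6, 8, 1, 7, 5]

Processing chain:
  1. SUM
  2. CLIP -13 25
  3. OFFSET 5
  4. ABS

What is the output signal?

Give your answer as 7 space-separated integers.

Input: [-2, 3, 6, 8, 1, 7, 5]
Stage 1 (SUM): sum[0..0]=-2, sum[0..1]=1, sum[0..2]=7, sum[0..3]=15, sum[0..4]=16, sum[0..5]=23, sum[0..6]=28 -> [-2, 1, 7, 15, 16, 23, 28]
Stage 2 (CLIP -13 25): clip(-2,-13,25)=-2, clip(1,-13,25)=1, clip(7,-13,25)=7, clip(15,-13,25)=15, clip(16,-13,25)=16, clip(23,-13,25)=23, clip(28,-13,25)=25 -> [-2, 1, 7, 15, 16, 23, 25]
Stage 3 (OFFSET 5): -2+5=3, 1+5=6, 7+5=12, 15+5=20, 16+5=21, 23+5=28, 25+5=30 -> [3, 6, 12, 20, 21, 28, 30]
Stage 4 (ABS): |3|=3, |6|=6, |12|=12, |20|=20, |21|=21, |28|=28, |30|=30 -> [3, 6, 12, 20, 21, 28, 30]

Answer: 3 6 12 20 21 28 30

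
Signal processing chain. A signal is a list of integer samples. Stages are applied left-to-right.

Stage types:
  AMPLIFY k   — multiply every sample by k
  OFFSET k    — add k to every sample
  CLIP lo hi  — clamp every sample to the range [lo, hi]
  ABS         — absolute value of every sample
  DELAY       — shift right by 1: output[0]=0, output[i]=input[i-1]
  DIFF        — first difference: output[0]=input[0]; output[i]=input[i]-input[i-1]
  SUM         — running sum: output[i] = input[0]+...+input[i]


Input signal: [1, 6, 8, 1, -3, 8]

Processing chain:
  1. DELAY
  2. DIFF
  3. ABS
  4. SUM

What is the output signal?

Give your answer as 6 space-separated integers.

Input: [1, 6, 8, 1, -3, 8]
Stage 1 (DELAY): [0, 1, 6, 8, 1, -3] = [0, 1, 6, 8, 1, -3] -> [0, 1, 6, 8, 1, -3]
Stage 2 (DIFF): s[0]=0, 1-0=1, 6-1=5, 8-6=2, 1-8=-7, -3-1=-4 -> [0, 1, 5, 2, -7, -4]
Stage 3 (ABS): |0|=0, |1|=1, |5|=5, |2|=2, |-7|=7, |-4|=4 -> [0, 1, 5, 2, 7, 4]
Stage 4 (SUM): sum[0..0]=0, sum[0..1]=1, sum[0..2]=6, sum[0..3]=8, sum[0..4]=15, sum[0..5]=19 -> [0, 1, 6, 8, 15, 19]

Answer: 0 1 6 8 15 19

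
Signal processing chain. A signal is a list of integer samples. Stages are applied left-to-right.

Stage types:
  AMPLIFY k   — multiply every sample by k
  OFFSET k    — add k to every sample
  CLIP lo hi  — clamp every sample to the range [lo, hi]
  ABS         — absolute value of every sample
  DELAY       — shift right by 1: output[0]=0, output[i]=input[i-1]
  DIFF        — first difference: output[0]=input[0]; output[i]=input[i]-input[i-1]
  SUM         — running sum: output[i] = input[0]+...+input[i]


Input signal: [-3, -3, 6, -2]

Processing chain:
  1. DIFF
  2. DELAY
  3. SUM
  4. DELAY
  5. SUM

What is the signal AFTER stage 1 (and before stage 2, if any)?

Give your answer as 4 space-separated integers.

Answer: -3 0 9 -8

Derivation:
Input: [-3, -3, 6, -2]
Stage 1 (DIFF): s[0]=-3, -3--3=0, 6--3=9, -2-6=-8 -> [-3, 0, 9, -8]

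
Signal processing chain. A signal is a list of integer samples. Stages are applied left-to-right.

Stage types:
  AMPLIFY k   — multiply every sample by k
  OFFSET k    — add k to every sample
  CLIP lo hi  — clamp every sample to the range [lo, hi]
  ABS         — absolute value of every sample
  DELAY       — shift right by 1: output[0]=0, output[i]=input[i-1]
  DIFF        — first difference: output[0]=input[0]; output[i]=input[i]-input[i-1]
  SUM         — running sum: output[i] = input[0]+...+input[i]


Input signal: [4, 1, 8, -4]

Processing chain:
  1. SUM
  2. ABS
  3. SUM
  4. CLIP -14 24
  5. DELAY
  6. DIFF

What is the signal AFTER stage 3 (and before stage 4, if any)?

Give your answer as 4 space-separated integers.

Answer: 4 9 22 31

Derivation:
Input: [4, 1, 8, -4]
Stage 1 (SUM): sum[0..0]=4, sum[0..1]=5, sum[0..2]=13, sum[0..3]=9 -> [4, 5, 13, 9]
Stage 2 (ABS): |4|=4, |5|=5, |13|=13, |9|=9 -> [4, 5, 13, 9]
Stage 3 (SUM): sum[0..0]=4, sum[0..1]=9, sum[0..2]=22, sum[0..3]=31 -> [4, 9, 22, 31]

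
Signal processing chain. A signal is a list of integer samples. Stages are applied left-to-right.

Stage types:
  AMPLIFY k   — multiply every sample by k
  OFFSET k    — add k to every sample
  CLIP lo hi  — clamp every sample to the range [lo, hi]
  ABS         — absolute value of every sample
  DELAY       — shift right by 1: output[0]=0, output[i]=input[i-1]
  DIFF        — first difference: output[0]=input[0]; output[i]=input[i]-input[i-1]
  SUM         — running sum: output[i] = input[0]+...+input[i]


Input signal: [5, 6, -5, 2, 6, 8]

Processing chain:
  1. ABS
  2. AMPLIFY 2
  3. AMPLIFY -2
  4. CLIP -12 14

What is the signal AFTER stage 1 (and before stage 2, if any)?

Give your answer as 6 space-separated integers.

Answer: 5 6 5 2 6 8

Derivation:
Input: [5, 6, -5, 2, 6, 8]
Stage 1 (ABS): |5|=5, |6|=6, |-5|=5, |2|=2, |6|=6, |8|=8 -> [5, 6, 5, 2, 6, 8]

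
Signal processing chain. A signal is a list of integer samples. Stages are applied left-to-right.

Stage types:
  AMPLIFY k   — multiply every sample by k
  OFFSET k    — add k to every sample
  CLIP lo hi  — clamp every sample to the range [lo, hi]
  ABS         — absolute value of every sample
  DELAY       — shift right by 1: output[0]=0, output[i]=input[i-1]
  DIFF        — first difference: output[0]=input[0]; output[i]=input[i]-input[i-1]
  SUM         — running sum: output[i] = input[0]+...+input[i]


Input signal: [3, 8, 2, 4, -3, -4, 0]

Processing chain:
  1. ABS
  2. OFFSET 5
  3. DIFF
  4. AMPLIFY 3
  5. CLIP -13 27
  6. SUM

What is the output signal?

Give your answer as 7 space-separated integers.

Answer: 24 39 26 32 29 32 20

Derivation:
Input: [3, 8, 2, 4, -3, -4, 0]
Stage 1 (ABS): |3|=3, |8|=8, |2|=2, |4|=4, |-3|=3, |-4|=4, |0|=0 -> [3, 8, 2, 4, 3, 4, 0]
Stage 2 (OFFSET 5): 3+5=8, 8+5=13, 2+5=7, 4+5=9, 3+5=8, 4+5=9, 0+5=5 -> [8, 13, 7, 9, 8, 9, 5]
Stage 3 (DIFF): s[0]=8, 13-8=5, 7-13=-6, 9-7=2, 8-9=-1, 9-8=1, 5-9=-4 -> [8, 5, -6, 2, -1, 1, -4]
Stage 4 (AMPLIFY 3): 8*3=24, 5*3=15, -6*3=-18, 2*3=6, -1*3=-3, 1*3=3, -4*3=-12 -> [24, 15, -18, 6, -3, 3, -12]
Stage 5 (CLIP -13 27): clip(24,-13,27)=24, clip(15,-13,27)=15, clip(-18,-13,27)=-13, clip(6,-13,27)=6, clip(-3,-13,27)=-3, clip(3,-13,27)=3, clip(-12,-13,27)=-12 -> [24, 15, -13, 6, -3, 3, -12]
Stage 6 (SUM): sum[0..0]=24, sum[0..1]=39, sum[0..2]=26, sum[0..3]=32, sum[0..4]=29, sum[0..5]=32, sum[0..6]=20 -> [24, 39, 26, 32, 29, 32, 20]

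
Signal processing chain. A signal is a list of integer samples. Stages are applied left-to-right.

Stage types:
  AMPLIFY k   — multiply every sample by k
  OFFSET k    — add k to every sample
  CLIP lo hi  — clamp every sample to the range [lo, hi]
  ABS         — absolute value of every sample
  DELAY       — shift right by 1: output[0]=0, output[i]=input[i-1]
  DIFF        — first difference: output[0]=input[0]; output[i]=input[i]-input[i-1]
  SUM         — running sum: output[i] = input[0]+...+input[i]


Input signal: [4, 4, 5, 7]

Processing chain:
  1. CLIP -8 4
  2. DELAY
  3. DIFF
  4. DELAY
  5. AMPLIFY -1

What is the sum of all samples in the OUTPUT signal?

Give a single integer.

Answer: -4

Derivation:
Input: [4, 4, 5, 7]
Stage 1 (CLIP -8 4): clip(4,-8,4)=4, clip(4,-8,4)=4, clip(5,-8,4)=4, clip(7,-8,4)=4 -> [4, 4, 4, 4]
Stage 2 (DELAY): [0, 4, 4, 4] = [0, 4, 4, 4] -> [0, 4, 4, 4]
Stage 3 (DIFF): s[0]=0, 4-0=4, 4-4=0, 4-4=0 -> [0, 4, 0, 0]
Stage 4 (DELAY): [0, 0, 4, 0] = [0, 0, 4, 0] -> [0, 0, 4, 0]
Stage 5 (AMPLIFY -1): 0*-1=0, 0*-1=0, 4*-1=-4, 0*-1=0 -> [0, 0, -4, 0]
Output sum: -4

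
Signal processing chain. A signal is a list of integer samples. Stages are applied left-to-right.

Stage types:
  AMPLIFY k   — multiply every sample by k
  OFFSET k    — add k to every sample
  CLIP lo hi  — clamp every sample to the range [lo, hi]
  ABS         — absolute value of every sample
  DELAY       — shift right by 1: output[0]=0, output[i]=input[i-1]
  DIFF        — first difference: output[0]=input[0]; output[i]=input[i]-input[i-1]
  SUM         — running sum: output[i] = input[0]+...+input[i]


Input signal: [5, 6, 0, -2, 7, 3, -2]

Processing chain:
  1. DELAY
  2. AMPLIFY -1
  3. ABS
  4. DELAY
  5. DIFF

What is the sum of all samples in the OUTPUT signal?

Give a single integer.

Answer: 7

Derivation:
Input: [5, 6, 0, -2, 7, 3, -2]
Stage 1 (DELAY): [0, 5, 6, 0, -2, 7, 3] = [0, 5, 6, 0, -2, 7, 3] -> [0, 5, 6, 0, -2, 7, 3]
Stage 2 (AMPLIFY -1): 0*-1=0, 5*-1=-5, 6*-1=-6, 0*-1=0, -2*-1=2, 7*-1=-7, 3*-1=-3 -> [0, -5, -6, 0, 2, -7, -3]
Stage 3 (ABS): |0|=0, |-5|=5, |-6|=6, |0|=0, |2|=2, |-7|=7, |-3|=3 -> [0, 5, 6, 0, 2, 7, 3]
Stage 4 (DELAY): [0, 0, 5, 6, 0, 2, 7] = [0, 0, 5, 6, 0, 2, 7] -> [0, 0, 5, 6, 0, 2, 7]
Stage 5 (DIFF): s[0]=0, 0-0=0, 5-0=5, 6-5=1, 0-6=-6, 2-0=2, 7-2=5 -> [0, 0, 5, 1, -6, 2, 5]
Output sum: 7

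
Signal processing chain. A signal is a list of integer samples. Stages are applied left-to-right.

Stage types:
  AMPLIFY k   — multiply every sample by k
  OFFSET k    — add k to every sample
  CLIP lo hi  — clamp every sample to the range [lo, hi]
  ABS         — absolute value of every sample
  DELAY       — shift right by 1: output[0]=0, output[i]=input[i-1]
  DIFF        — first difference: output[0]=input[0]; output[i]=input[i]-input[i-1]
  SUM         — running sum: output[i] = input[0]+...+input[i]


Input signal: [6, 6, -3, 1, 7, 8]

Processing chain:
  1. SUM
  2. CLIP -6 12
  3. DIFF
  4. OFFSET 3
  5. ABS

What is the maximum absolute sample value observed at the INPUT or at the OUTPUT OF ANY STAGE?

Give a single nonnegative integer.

Input: [6, 6, -3, 1, 7, 8] (max |s|=8)
Stage 1 (SUM): sum[0..0]=6, sum[0..1]=12, sum[0..2]=9, sum[0..3]=10, sum[0..4]=17, sum[0..5]=25 -> [6, 12, 9, 10, 17, 25] (max |s|=25)
Stage 2 (CLIP -6 12): clip(6,-6,12)=6, clip(12,-6,12)=12, clip(9,-6,12)=9, clip(10,-6,12)=10, clip(17,-6,12)=12, clip(25,-6,12)=12 -> [6, 12, 9, 10, 12, 12] (max |s|=12)
Stage 3 (DIFF): s[0]=6, 12-6=6, 9-12=-3, 10-9=1, 12-10=2, 12-12=0 -> [6, 6, -3, 1, 2, 0] (max |s|=6)
Stage 4 (OFFSET 3): 6+3=9, 6+3=9, -3+3=0, 1+3=4, 2+3=5, 0+3=3 -> [9, 9, 0, 4, 5, 3] (max |s|=9)
Stage 5 (ABS): |9|=9, |9|=9, |0|=0, |4|=4, |5|=5, |3|=3 -> [9, 9, 0, 4, 5, 3] (max |s|=9)
Overall max amplitude: 25

Answer: 25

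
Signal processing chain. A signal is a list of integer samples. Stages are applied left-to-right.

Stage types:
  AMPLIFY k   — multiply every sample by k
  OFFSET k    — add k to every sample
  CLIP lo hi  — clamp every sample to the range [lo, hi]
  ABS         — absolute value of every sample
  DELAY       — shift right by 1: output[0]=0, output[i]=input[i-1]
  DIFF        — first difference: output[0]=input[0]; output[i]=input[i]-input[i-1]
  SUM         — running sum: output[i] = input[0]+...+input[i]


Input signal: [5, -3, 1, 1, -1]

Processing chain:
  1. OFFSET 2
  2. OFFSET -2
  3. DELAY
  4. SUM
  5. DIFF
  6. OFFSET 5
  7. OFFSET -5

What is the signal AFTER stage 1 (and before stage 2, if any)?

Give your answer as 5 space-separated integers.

Answer: 7 -1 3 3 1

Derivation:
Input: [5, -3, 1, 1, -1]
Stage 1 (OFFSET 2): 5+2=7, -3+2=-1, 1+2=3, 1+2=3, -1+2=1 -> [7, -1, 3, 3, 1]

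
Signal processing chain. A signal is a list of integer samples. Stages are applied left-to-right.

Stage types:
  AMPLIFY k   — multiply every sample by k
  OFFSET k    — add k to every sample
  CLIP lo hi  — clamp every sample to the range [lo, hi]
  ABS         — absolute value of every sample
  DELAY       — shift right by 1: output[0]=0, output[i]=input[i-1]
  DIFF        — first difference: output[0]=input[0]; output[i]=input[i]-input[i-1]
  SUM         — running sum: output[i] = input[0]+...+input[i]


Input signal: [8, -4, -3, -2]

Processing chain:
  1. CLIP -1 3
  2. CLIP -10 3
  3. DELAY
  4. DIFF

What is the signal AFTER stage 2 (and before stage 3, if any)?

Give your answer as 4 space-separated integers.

Input: [8, -4, -3, -2]
Stage 1 (CLIP -1 3): clip(8,-1,3)=3, clip(-4,-1,3)=-1, clip(-3,-1,3)=-1, clip(-2,-1,3)=-1 -> [3, -1, -1, -1]
Stage 2 (CLIP -10 3): clip(3,-10,3)=3, clip(-1,-10,3)=-1, clip(-1,-10,3)=-1, clip(-1,-10,3)=-1 -> [3, -1, -1, -1]

Answer: 3 -1 -1 -1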